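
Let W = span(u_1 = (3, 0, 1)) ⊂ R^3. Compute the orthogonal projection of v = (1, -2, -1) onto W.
proj_W(v) = (3/5, 0, 1/5)

Set up U = [u_1 | ... | u_1] ∈ R^(3×1). The projector onto W = col(U) is P = U (U^T U)^(-1) U^T.
Compute U^T U =
  [10],
and U^T v = (2).
Solve U^T U · c = U^T v for the coefficients: c = (1/5). The projection is proj_W(v) = U c.
Check: (v - proj_W(v)) · u_1 = 0  (should be 0).
Result: proj_W(v) = (3/5, 0, 1/5).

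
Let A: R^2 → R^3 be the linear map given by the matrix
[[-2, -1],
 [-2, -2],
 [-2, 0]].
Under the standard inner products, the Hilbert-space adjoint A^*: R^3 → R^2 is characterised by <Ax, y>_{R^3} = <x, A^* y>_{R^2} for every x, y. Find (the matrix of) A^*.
A^* = A^T =
[[-2, -2, -2],
 [-1, -2, 0]]

For real matrices with standard dot products, the defining identity <Ax, y> = <x, A^* y> gives (Ax)^T y = x^T (A^*) y, i.e. x^T A^T y = x^T (A^*) y. Since this holds for all x, y, we must have A^* = A^T. Therefore
A^* =
[[-2, -2, -2],
 [-1, -2, 0]].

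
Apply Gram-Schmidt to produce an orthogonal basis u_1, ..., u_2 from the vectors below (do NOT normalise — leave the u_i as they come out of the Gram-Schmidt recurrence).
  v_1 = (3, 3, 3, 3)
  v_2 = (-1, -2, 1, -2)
Orthogonal basis:
  u_1 = (3, 3, 3, 3)
  u_2 = (0, -1, 2, -1)

Apply the Gram-Schmidt recurrence
  u_1 = v_1
  u_i = v_i − Σ_{j<i} ((v_i · u_j) / (u_j · u_j)) · u_j.

Step by step this gives:
  u_1 = (3, 3, 3, 3)
  u_2 = (0, -1, 2, -1)

Orthogonality check:
  u_2 · u_1 = 0 (should be 0)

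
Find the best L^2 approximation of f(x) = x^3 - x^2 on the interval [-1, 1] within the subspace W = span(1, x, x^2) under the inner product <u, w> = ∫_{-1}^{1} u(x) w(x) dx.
g(x) = -x^2 + 3*x/5

The best approximation g ∈ W is the orthogonal projection of f onto W. Writing g = a_0 + a_1 x + a_2 x^2, the coefficients solve the normal equations G · a = b where
  G_{ij} = <φ_i, φ_j> and b_i = <f, φ_i>, with φ_0 = 1, φ_1 = x, φ_2 = x^2.
G =
  [2, 0, 2/3]
  [0, 2/3, 0]
  [2/3, 0, 2/5],
b = (-2/3, 2/5, -2/5).
Solving gives a_0 = 0, a_1 = 3/5, a_2 = -1, so
  g(x) = -x^2 + 3*x/5.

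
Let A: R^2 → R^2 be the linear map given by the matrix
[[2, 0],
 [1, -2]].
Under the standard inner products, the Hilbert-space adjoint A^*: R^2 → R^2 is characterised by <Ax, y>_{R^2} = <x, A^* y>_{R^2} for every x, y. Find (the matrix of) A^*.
A^* = A^T =
[[2, 1],
 [0, -2]]

For real matrices with standard dot products, the defining identity <Ax, y> = <x, A^* y> gives (Ax)^T y = x^T (A^*) y, i.e. x^T A^T y = x^T (A^*) y. Since this holds for all x, y, we must have A^* = A^T. Therefore
A^* =
[[2, 1],
 [0, -2]].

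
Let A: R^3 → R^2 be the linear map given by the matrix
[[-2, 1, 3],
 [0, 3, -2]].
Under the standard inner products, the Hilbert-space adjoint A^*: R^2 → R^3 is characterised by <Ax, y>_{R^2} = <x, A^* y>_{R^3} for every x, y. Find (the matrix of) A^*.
A^* = A^T =
[[-2, 0],
 [1, 3],
 [3, -2]]

For real matrices with standard dot products, the defining identity <Ax, y> = <x, A^* y> gives (Ax)^T y = x^T (A^*) y, i.e. x^T A^T y = x^T (A^*) y. Since this holds for all x, y, we must have A^* = A^T. Therefore
A^* =
[[-2, 0],
 [1, 3],
 [3, -2]].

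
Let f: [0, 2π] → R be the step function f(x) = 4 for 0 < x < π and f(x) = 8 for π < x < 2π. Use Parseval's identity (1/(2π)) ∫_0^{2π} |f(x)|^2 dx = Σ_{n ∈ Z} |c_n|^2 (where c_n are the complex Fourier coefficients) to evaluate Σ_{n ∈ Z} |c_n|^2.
Σ |c_n|^2 = 40

Parseval equates the L^2 energy of f (normalised by 1/(2π)) with the ℓ^2 sum of its Fourier coefficients: (1/(2π)) ∫_0^{2π} |f|^2 = Σ |c_n|^2.
Compute the left side: (1/(2π)) [∫_0^π 4^2 dx + ∫_π^{2π} 8^2 dx] = (1/(2π)) · (16π + 64π) = (16 + 64)/2 = 40.
So Σ_{n ∈ Z} |c_n|^2 = 40.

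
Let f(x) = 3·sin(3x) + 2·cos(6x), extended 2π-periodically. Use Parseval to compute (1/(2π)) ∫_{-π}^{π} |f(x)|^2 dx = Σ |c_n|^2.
Σ |c_n|^2 = 13/2

Expand |f|^2 and use orthogonality of {sin(nx), cos(mx)} on [-π, π]:
  ∫_{-π}^{π} sin(nx)^2 dx = π, ∫ cos(mx)^2 dx = π, and cross terms integrate to 0.
So ∫_{-π}^{π} f(x)^2 dx = 3^2 · π + 2^2 · π = (9 + 4)π.
Divide by 2π: (9 + 4)/2 = 13/2.
By Parseval, this equals Σ |c_n|^2.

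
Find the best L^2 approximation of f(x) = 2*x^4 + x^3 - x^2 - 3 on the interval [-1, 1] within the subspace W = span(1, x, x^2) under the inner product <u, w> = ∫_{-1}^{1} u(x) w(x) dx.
g(x) = 5*x^2/7 + 3*x/5 - 111/35

The best approximation g ∈ W is the orthogonal projection of f onto W. Writing g = a_0 + a_1 x + a_2 x^2, the coefficients solve the normal equations G · a = b where
  G_{ij} = <φ_i, φ_j> and b_i = <f, φ_i>, with φ_0 = 1, φ_1 = x, φ_2 = x^2.
G =
  [2, 0, 2/3]
  [0, 2/3, 0]
  [2/3, 0, 2/5],
b = (-88/15, 2/5, -64/35).
Solving gives a_0 = -111/35, a_1 = 3/5, a_2 = 5/7, so
  g(x) = 5*x^2/7 + 3*x/5 - 111/35.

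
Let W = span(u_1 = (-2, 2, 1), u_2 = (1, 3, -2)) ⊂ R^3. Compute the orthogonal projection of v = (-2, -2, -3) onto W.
proj_W(v) = (32/61, -56/61, -7/61)

Set up U = [u_1 | ... | u_2] ∈ R^(3×2). The projector onto W = col(U) is P = U (U^T U)^(-1) U^T.
Compute U^T U =
  [9, 2]
  [2, 14],
and U^T v = (-3, -2).
Solve U^T U · c = U^T v for the coefficients: c = (-19/61, -6/61). The projection is proj_W(v) = U c.
Check: (v - proj_W(v)) · u_1 = 0  (should be 0).
Check: (v - proj_W(v)) · u_2 = 0  (should be 0).
Result: proj_W(v) = (32/61, -56/61, -7/61).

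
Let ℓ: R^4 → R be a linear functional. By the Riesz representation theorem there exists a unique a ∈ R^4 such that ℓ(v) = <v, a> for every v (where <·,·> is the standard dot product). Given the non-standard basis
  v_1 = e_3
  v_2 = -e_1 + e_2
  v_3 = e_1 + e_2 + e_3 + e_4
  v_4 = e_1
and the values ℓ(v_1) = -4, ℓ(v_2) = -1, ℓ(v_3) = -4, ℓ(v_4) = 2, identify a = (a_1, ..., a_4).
a = (2, 1, -4, -3)

Write a = (a_1, ..., a_4) in the standard basis. For each basis vector v_i, ℓ(v_i) = <v_i, a> is a linear equation in the a_j's. Collect the n equations into a matrix system V a = ℓ, where row i of V is v_i (expressed in the standard basis). Since V is invertible (lower-triangular with 1s on the diagonal, up to permutation), solve by back-substitution:
  V =
[[0, 0, 1, 0],
 [-1, 1, 0, 0],
 [1, 1, 1, 1],
 [1, 0, 0, 0]]
  V a = (-4, -1, -4, 2)
Solving gives a = (2, 1, -4, -3).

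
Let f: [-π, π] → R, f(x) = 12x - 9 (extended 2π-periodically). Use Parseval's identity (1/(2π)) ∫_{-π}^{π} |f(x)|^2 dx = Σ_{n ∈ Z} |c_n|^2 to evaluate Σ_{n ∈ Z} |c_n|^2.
Σ |c_n|^2 = 48π^2 + 81

Expand and integrate term by term over [-π, π]:
  ∫ (12x)^2 dx = 144·(2π^3/3); ∫ 2·12·(-9)·x dx = 0 (odd integrand); ∫ (-9)^2 dx = 81·2π.
So (1/(2π)) ∫_{-π}^{π} (12x - 9)^2 dx = 144π^2/3 + 81 = 48π^2 + 81.
Parseval ⇒ Σ |c_n|^2 = 48π^2 + 81.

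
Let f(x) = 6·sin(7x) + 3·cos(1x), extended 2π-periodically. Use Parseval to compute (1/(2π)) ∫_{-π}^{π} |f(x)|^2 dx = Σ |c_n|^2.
Σ |c_n|^2 = 45/2

Expand |f|^2 and use orthogonality of {sin(nx), cos(mx)} on [-π, π]:
  ∫_{-π}^{π} sin(nx)^2 dx = π, ∫ cos(mx)^2 dx = π, and cross terms integrate to 0.
So ∫_{-π}^{π} f(x)^2 dx = 6^2 · π + 3^2 · π = (36 + 9)π.
Divide by 2π: (36 + 9)/2 = 45/2.
By Parseval, this equals Σ |c_n|^2.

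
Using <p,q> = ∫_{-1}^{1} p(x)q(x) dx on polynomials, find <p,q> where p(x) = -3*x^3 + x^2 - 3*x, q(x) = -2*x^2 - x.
<p,q> = 12/5

Expand the product: p(x)·q(x) = 6*x^5 + x^4 + 5*x^3 + 3*x^2.
∫_{-1}^{1} of each monomial x^k gives [2/(k+1) if k even, 0 if k odd]. Integrating term-by-term (or equivalently evaluating the antiderivative F(x) = x^6 + x^5/5 + 5*x^4/4 + x^3 at the endpoints):
  F(1) − F(−1) = 69/20 − (21/20) = 12/5.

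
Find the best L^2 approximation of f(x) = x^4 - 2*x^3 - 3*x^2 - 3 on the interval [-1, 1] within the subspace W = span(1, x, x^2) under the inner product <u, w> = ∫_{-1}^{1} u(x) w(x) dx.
g(x) = -15*x^2/7 - 6*x/5 - 108/35

The best approximation g ∈ W is the orthogonal projection of f onto W. Writing g = a_0 + a_1 x + a_2 x^2, the coefficients solve the normal equations G · a = b where
  G_{ij} = <φ_i, φ_j> and b_i = <f, φ_i>, with φ_0 = 1, φ_1 = x, φ_2 = x^2.
G =
  [2, 0, 2/3]
  [0, 2/3, 0]
  [2/3, 0, 2/5],
b = (-38/5, -4/5, -102/35).
Solving gives a_0 = -108/35, a_1 = -6/5, a_2 = -15/7, so
  g(x) = -15*x^2/7 - 6*x/5 - 108/35.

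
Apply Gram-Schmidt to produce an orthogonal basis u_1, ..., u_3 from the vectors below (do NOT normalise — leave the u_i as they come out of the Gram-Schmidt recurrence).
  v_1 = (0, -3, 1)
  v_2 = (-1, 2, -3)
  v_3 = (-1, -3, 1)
Orthogonal basis:
  u_1 = (0, -3, 1)
  u_2 = (-1, -7/10, -21/10)
  u_3 = (-49/59, 7/59, 21/59)

Apply the Gram-Schmidt recurrence
  u_1 = v_1
  u_i = v_i − Σ_{j<i} ((v_i · u_j) / (u_j · u_j)) · u_j.

Step by step this gives:
  u_1 = (0, -3, 1)
  u_2 = (-1, -7/10, -21/10)
  u_3 = (-49/59, 7/59, 21/59)

Orthogonality check:
  u_2 · u_1 = 0 (should be 0)
  u_3 · u_1 = 0 (should be 0)
  u_3 · u_2 = 0 (should be 0)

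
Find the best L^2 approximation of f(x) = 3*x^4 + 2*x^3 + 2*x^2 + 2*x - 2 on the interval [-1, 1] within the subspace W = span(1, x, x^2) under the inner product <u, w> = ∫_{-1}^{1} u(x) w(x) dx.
g(x) = 32*x^2/7 + 16*x/5 - 79/35

The best approximation g ∈ W is the orthogonal projection of f onto W. Writing g = a_0 + a_1 x + a_2 x^2, the coefficients solve the normal equations G · a = b where
  G_{ij} = <φ_i, φ_j> and b_i = <f, φ_i>, with φ_0 = 1, φ_1 = x, φ_2 = x^2.
G =
  [2, 0, 2/3]
  [0, 2/3, 0]
  [2/3, 0, 2/5],
b = (-22/15, 32/15, 34/105).
Solving gives a_0 = -79/35, a_1 = 16/5, a_2 = 32/7, so
  g(x) = 32*x^2/7 + 16*x/5 - 79/35.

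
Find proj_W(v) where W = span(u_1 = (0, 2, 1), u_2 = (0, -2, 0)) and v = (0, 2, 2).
proj_W(v) = (0, 2, 2)

Set up U = [u_1 | ... | u_2] ∈ R^(3×2). The projector onto W = col(U) is P = U (U^T U)^(-1) U^T.
Compute U^T U =
  [5, -4]
  [-4, 4],
and U^T v = (6, -4).
Solve U^T U · c = U^T v for the coefficients: c = (2, 1). The projection is proj_W(v) = U c.
Check: (v - proj_W(v)) · u_1 = 0  (should be 0).
Check: (v - proj_W(v)) · u_2 = 0  (should be 0).
Result: proj_W(v) = (0, 2, 2).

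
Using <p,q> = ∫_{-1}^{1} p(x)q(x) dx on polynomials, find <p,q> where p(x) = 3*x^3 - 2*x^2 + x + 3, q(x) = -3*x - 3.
<p,q> = -98/5

Expand the product: p(x)·q(x) = -9*x^4 - 3*x^3 + 3*x^2 - 12*x - 9.
∫_{-1}^{1} of each monomial x^k gives [2/(k+1) if k even, 0 if k odd]. Integrating term-by-term (or equivalently evaluating the antiderivative F(x) = -9*x^5/5 - 3*x^4/4 + x^3 - 6*x^2 - 9*x at the endpoints):
  F(1) − F(−1) = -331/20 − (61/20) = -98/5.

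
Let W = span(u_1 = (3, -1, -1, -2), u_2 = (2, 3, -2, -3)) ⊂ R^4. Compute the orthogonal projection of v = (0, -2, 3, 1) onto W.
proj_W(v) = (-123/269, -663/269, 297/269, 402/269)

Set up U = [u_1 | ... | u_2] ∈ R^(4×2). The projector onto W = col(U) is P = U (U^T U)^(-1) U^T.
Compute U^T U =
  [15, 11]
  [11, 26],
and U^T v = (-3, -15).
Solve U^T U · c = U^T v for the coefficients: c = (87/269, -192/269). The projection is proj_W(v) = U c.
Check: (v - proj_W(v)) · u_1 = 0  (should be 0).
Check: (v - proj_W(v)) · u_2 = 0  (should be 0).
Result: proj_W(v) = (-123/269, -663/269, 297/269, 402/269).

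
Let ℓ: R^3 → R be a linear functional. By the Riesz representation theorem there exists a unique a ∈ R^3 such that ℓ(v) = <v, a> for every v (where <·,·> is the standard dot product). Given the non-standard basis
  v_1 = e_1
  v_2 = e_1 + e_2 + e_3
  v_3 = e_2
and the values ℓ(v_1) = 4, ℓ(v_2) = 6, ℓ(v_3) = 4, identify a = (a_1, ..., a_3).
a = (4, 4, -2)

Write a = (a_1, ..., a_3) in the standard basis. For each basis vector v_i, ℓ(v_i) = <v_i, a> is a linear equation in the a_j's. Collect the n equations into a matrix system V a = ℓ, where row i of V is v_i (expressed in the standard basis). Since V is invertible (lower-triangular with 1s on the diagonal, up to permutation), solve by back-substitution:
  V =
[[1, 0, 0],
 [1, 1, 1],
 [0, 1, 0]]
  V a = (4, 6, 4)
Solving gives a = (4, 4, -2).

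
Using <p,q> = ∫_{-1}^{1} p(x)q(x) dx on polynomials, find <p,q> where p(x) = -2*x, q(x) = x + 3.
<p,q> = -4/3

Expand the product: p(x)·q(x) = -2*x^2 - 6*x.
∫_{-1}^{1} of each monomial x^k gives [2/(k+1) if k even, 0 if k odd]. Integrating term-by-term (or equivalently evaluating the antiderivative F(x) = -2*x^3/3 - 3*x^2 at the endpoints):
  F(1) − F(−1) = -11/3 − (-7/3) = -4/3.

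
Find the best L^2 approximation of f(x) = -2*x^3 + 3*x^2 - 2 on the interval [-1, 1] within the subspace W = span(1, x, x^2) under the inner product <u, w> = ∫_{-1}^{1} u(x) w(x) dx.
g(x) = 3*x^2 - 6*x/5 - 2

The best approximation g ∈ W is the orthogonal projection of f onto W. Writing g = a_0 + a_1 x + a_2 x^2, the coefficients solve the normal equations G · a = b where
  G_{ij} = <φ_i, φ_j> and b_i = <f, φ_i>, with φ_0 = 1, φ_1 = x, φ_2 = x^2.
G =
  [2, 0, 2/3]
  [0, 2/3, 0]
  [2/3, 0, 2/5],
b = (-2, -4/5, -2/15).
Solving gives a_0 = -2, a_1 = -6/5, a_2 = 3, so
  g(x) = 3*x^2 - 6*x/5 - 2.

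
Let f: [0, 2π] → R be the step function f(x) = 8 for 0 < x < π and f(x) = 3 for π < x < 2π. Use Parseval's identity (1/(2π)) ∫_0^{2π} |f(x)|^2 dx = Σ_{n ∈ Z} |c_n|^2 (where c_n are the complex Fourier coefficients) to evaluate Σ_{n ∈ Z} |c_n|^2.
Σ |c_n|^2 = 73/2

Parseval equates the L^2 energy of f (normalised by 1/(2π)) with the ℓ^2 sum of its Fourier coefficients: (1/(2π)) ∫_0^{2π} |f|^2 = Σ |c_n|^2.
Compute the left side: (1/(2π)) [∫_0^π 8^2 dx + ∫_π^{2π} 3^2 dx] = (1/(2π)) · (64π + 9π) = (64 + 9)/2 = 73/2.
So Σ_{n ∈ Z} |c_n|^2 = 73/2.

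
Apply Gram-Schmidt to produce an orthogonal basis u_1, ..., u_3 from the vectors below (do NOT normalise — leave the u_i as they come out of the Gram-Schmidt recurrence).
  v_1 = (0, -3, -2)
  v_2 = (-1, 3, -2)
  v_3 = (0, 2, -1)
Orthogonal basis:
  u_1 = (0, -3, -2)
  u_2 = (-1, 24/13, -36/13)
  u_3 = (84/157, 14/157, -21/157)

Apply the Gram-Schmidt recurrence
  u_1 = v_1
  u_i = v_i − Σ_{j<i} ((v_i · u_j) / (u_j · u_j)) · u_j.

Step by step this gives:
  u_1 = (0, -3, -2)
  u_2 = (-1, 24/13, -36/13)
  u_3 = (84/157, 14/157, -21/157)

Orthogonality check:
  u_2 · u_1 = 0 (should be 0)
  u_3 · u_1 = 0 (should be 0)
  u_3 · u_2 = 0 (should be 0)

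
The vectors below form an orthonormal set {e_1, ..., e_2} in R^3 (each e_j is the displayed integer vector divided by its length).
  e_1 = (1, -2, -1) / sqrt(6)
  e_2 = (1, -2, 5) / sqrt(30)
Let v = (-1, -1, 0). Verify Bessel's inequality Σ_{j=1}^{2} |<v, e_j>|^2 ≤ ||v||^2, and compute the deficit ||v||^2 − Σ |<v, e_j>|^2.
Σ |<v, e_j>|^2 = 1/5; ||v||^2 = 2; deficit = 9/5

Write each e_j = u_j / sqrt(<u_j, u_j>) where u_j is the displayed integer vector. Then <v, e_j> = <v, u_j> / sqrt(<u_j, u_j>), so |<v, e_j>|^2 = <v, u_j>^2 / <u_j, u_j>.
Coefficients: <v, e_1> = 1/sqrt(6), <v, e_2> = 1/sqrt(30).
Square and sum: Σ |<v, e_j>|^2 = 1/5.
Compute ||v||^2 = v·v = 2.
Deficit = 2 − 1/5 = 9/5 ≥ 0, confirming Bessel's inequality. (The deficit equals ||v − Σ <v,e_j> e_j||^2, the squared distance from v to span{e_j}.)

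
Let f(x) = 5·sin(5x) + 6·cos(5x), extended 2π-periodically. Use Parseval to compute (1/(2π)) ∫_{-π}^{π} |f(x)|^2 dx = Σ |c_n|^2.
Σ |c_n|^2 = 61/2

Expand |f|^2 and use orthogonality of {sin(nx), cos(mx)} on [-π, π]:
  ∫_{-π}^{π} sin(nx)^2 dx = π, ∫ cos(mx)^2 dx = π, and cross terms integrate to 0.
So ∫_{-π}^{π} f(x)^2 dx = 5^2 · π + 6^2 · π = (25 + 36)π.
Divide by 2π: (25 + 36)/2 = 61/2.
By Parseval, this equals Σ |c_n|^2.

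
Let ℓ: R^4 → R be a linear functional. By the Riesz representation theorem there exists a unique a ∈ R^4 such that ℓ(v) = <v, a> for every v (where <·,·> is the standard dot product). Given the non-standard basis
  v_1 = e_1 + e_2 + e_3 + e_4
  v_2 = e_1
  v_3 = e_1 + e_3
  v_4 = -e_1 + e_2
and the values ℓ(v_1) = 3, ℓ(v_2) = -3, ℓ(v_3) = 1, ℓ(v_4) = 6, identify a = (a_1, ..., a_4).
a = (-3, 3, 4, -1)

Write a = (a_1, ..., a_4) in the standard basis. For each basis vector v_i, ℓ(v_i) = <v_i, a> is a linear equation in the a_j's. Collect the n equations into a matrix system V a = ℓ, where row i of V is v_i (expressed in the standard basis). Since V is invertible (lower-triangular with 1s on the diagonal, up to permutation), solve by back-substitution:
  V =
[[1, 1, 1, 1],
 [1, 0, 0, 0],
 [1, 0, 1, 0],
 [-1, 1, 0, 0]]
  V a = (3, -3, 1, 6)
Solving gives a = (-3, 3, 4, -1).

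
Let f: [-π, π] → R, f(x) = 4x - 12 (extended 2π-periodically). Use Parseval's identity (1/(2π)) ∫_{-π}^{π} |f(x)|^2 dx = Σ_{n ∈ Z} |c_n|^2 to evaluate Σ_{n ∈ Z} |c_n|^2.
Σ |c_n|^2 = 16π^2/3 + 144

Expand and integrate term by term over [-π, π]:
  ∫ (4x)^2 dx = 16·(2π^3/3); ∫ 2·4·(-12)·x dx = 0 (odd integrand); ∫ (-12)^2 dx = 144·2π.
So (1/(2π)) ∫_{-π}^{π} (4x - 12)^2 dx = 16π^2/3 + 144 = 16π^2/3 + 144.
Parseval ⇒ Σ |c_n|^2 = 16π^2/3 + 144.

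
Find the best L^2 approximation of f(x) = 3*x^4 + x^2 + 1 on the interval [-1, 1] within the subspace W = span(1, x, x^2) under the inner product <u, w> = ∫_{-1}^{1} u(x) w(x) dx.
g(x) = 25*x^2/7 + 26/35

The best approximation g ∈ W is the orthogonal projection of f onto W. Writing g = a_0 + a_1 x + a_2 x^2, the coefficients solve the normal equations G · a = b where
  G_{ij} = <φ_i, φ_j> and b_i = <f, φ_i>, with φ_0 = 1, φ_1 = x, φ_2 = x^2.
G =
  [2, 0, 2/3]
  [0, 2/3, 0]
  [2/3, 0, 2/5],
b = (58/15, 0, 202/105).
Solving gives a_0 = 26/35, a_1 = 0, a_2 = 25/7, so
  g(x) = 25*x^2/7 + 26/35.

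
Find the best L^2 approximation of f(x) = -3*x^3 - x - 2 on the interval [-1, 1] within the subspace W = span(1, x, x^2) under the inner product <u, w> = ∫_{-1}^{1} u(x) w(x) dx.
g(x) = -14*x/5 - 2

The best approximation g ∈ W is the orthogonal projection of f onto W. Writing g = a_0 + a_1 x + a_2 x^2, the coefficients solve the normal equations G · a = b where
  G_{ij} = <φ_i, φ_j> and b_i = <f, φ_i>, with φ_0 = 1, φ_1 = x, φ_2 = x^2.
G =
  [2, 0, 2/3]
  [0, 2/3, 0]
  [2/3, 0, 2/5],
b = (-4, -28/15, -4/3).
Solving gives a_0 = -2, a_1 = -14/5, a_2 = 0, so
  g(x) = -14*x/5 - 2.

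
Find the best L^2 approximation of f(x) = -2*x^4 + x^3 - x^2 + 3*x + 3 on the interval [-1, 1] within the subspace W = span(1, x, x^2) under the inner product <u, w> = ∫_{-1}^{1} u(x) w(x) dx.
g(x) = -19*x^2/7 + 18*x/5 + 111/35

The best approximation g ∈ W is the orthogonal projection of f onto W. Writing g = a_0 + a_1 x + a_2 x^2, the coefficients solve the normal equations G · a = b where
  G_{ij} = <φ_i, φ_j> and b_i = <f, φ_i>, with φ_0 = 1, φ_1 = x, φ_2 = x^2.
G =
  [2, 0, 2/3]
  [0, 2/3, 0]
  [2/3, 0, 2/5],
b = (68/15, 12/5, 36/35).
Solving gives a_0 = 111/35, a_1 = 18/5, a_2 = -19/7, so
  g(x) = -19*x^2/7 + 18*x/5 + 111/35.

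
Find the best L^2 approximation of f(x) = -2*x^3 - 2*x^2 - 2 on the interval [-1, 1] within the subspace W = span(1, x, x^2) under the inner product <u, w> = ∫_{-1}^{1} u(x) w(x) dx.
g(x) = -2*x^2 - 6*x/5 - 2

The best approximation g ∈ W is the orthogonal projection of f onto W. Writing g = a_0 + a_1 x + a_2 x^2, the coefficients solve the normal equations G · a = b where
  G_{ij} = <φ_i, φ_j> and b_i = <f, φ_i>, with φ_0 = 1, φ_1 = x, φ_2 = x^2.
G =
  [2, 0, 2/3]
  [0, 2/3, 0]
  [2/3, 0, 2/5],
b = (-16/3, -4/5, -32/15).
Solving gives a_0 = -2, a_1 = -6/5, a_2 = -2, so
  g(x) = -2*x^2 - 6*x/5 - 2.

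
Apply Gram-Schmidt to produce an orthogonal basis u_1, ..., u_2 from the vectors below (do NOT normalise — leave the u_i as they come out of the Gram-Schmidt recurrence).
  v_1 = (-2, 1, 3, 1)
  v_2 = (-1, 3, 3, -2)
Orthogonal basis:
  u_1 = (-2, 1, 3, 1)
  u_2 = (3/5, 11/5, 3/5, -14/5)

Apply the Gram-Schmidt recurrence
  u_1 = v_1
  u_i = v_i − Σ_{j<i} ((v_i · u_j) / (u_j · u_j)) · u_j.

Step by step this gives:
  u_1 = (-2, 1, 3, 1)
  u_2 = (3/5, 11/5, 3/5, -14/5)

Orthogonality check:
  u_2 · u_1 = 0 (should be 0)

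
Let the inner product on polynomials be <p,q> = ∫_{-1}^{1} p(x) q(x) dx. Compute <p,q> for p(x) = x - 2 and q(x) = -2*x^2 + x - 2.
<p,q> = 34/3

Expand the product: p(x)·q(x) = -2*x^3 + 5*x^2 - 4*x + 4.
∫_{-1}^{1} of each monomial x^k gives [2/(k+1) if k even, 0 if k odd]. Integrating term-by-term (or equivalently evaluating the antiderivative F(x) = -x^4/2 + 5*x^3/3 - 2*x^2 + 4*x at the endpoints):
  F(1) − F(−1) = 19/6 − (-49/6) = 34/3.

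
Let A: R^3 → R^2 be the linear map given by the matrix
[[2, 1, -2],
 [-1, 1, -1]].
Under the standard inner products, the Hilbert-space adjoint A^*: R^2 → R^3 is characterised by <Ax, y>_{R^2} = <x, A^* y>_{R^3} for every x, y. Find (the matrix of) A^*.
A^* = A^T =
[[2, -1],
 [1, 1],
 [-2, -1]]

For real matrices with standard dot products, the defining identity <Ax, y> = <x, A^* y> gives (Ax)^T y = x^T (A^*) y, i.e. x^T A^T y = x^T (A^*) y. Since this holds for all x, y, we must have A^* = A^T. Therefore
A^* =
[[2, -1],
 [1, 1],
 [-2, -1]].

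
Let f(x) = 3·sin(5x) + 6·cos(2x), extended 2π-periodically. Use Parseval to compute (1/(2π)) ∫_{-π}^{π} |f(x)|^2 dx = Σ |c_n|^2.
Σ |c_n|^2 = 45/2

Expand |f|^2 and use orthogonality of {sin(nx), cos(mx)} on [-π, π]:
  ∫_{-π}^{π} sin(nx)^2 dx = π, ∫ cos(mx)^2 dx = π, and cross terms integrate to 0.
So ∫_{-π}^{π} f(x)^2 dx = 3^2 · π + 6^2 · π = (9 + 36)π.
Divide by 2π: (9 + 36)/2 = 45/2.
By Parseval, this equals Σ |c_n|^2.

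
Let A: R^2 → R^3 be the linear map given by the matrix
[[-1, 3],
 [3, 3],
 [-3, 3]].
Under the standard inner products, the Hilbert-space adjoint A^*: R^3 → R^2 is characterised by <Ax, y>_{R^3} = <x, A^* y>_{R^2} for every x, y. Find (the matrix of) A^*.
A^* = A^T =
[[-1, 3, -3],
 [3, 3, 3]]

For real matrices with standard dot products, the defining identity <Ax, y> = <x, A^* y> gives (Ax)^T y = x^T (A^*) y, i.e. x^T A^T y = x^T (A^*) y. Since this holds for all x, y, we must have A^* = A^T. Therefore
A^* =
[[-1, 3, -3],
 [3, 3, 3]].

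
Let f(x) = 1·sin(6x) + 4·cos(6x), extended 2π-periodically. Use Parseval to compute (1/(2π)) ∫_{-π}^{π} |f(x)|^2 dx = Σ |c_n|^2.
Σ |c_n|^2 = 17/2

Expand |f|^2 and use orthogonality of {sin(nx), cos(mx)} on [-π, π]:
  ∫_{-π}^{π} sin(nx)^2 dx = π, ∫ cos(mx)^2 dx = π, and cross terms integrate to 0.
So ∫_{-π}^{π} f(x)^2 dx = 1^2 · π + 4^2 · π = (1 + 16)π.
Divide by 2π: (1 + 16)/2 = 17/2.
By Parseval, this equals Σ |c_n|^2.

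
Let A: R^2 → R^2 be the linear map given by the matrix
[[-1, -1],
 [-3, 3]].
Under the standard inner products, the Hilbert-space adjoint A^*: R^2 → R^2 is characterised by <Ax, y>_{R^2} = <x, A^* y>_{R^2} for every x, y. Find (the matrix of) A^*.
A^* = A^T =
[[-1, -3],
 [-1, 3]]

For real matrices with standard dot products, the defining identity <Ax, y> = <x, A^* y> gives (Ax)^T y = x^T (A^*) y, i.e. x^T A^T y = x^T (A^*) y. Since this holds for all x, y, we must have A^* = A^T. Therefore
A^* =
[[-1, -3],
 [-1, 3]].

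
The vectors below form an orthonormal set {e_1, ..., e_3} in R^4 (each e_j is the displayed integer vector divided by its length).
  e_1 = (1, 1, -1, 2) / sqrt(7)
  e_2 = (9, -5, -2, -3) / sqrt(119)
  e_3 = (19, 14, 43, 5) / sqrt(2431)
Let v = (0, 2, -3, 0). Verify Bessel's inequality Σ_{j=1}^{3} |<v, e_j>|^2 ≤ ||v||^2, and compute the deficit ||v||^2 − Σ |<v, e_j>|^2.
Σ |<v, e_j>|^2 = 1130/143; ||v||^2 = 13; deficit = 729/143

Write each e_j = u_j / sqrt(<u_j, u_j>) where u_j is the displayed integer vector. Then <v, e_j> = <v, u_j> / sqrt(<u_j, u_j>), so |<v, e_j>|^2 = <v, u_j>^2 / <u_j, u_j>.
Coefficients: <v, e_1> = 5/sqrt(7), <v, e_2> = -4/sqrt(119), <v, e_3> = -101/sqrt(2431).
Square and sum: Σ |<v, e_j>|^2 = 1130/143.
Compute ||v||^2 = v·v = 13.
Deficit = 13 − 1130/143 = 729/143 ≥ 0, confirming Bessel's inequality. (The deficit equals ||v − Σ <v,e_j> e_j||^2, the squared distance from v to span{e_j}.)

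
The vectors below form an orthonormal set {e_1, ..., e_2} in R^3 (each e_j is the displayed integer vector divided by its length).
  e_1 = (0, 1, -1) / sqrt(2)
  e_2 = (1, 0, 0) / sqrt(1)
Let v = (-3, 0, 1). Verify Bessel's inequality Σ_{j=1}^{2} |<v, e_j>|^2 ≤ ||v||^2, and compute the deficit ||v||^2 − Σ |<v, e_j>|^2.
Σ |<v, e_j>|^2 = 19/2; ||v||^2 = 10; deficit = 1/2

Write each e_j = u_j / sqrt(<u_j, u_j>) where u_j is the displayed integer vector. Then <v, e_j> = <v, u_j> / sqrt(<u_j, u_j>), so |<v, e_j>|^2 = <v, u_j>^2 / <u_j, u_j>.
Coefficients: <v, e_1> = -1/sqrt(2), <v, e_2> = -3/sqrt(1).
Square and sum: Σ |<v, e_j>|^2 = 19/2.
Compute ||v||^2 = v·v = 10.
Deficit = 10 − 19/2 = 1/2 ≥ 0, confirming Bessel's inequality. (The deficit equals ||v − Σ <v,e_j> e_j||^2, the squared distance from v to span{e_j}.)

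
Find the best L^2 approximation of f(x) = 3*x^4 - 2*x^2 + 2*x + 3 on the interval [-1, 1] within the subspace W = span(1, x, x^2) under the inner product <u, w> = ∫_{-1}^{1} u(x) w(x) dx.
g(x) = 4*x^2/7 + 2*x + 96/35

The best approximation g ∈ W is the orthogonal projection of f onto W. Writing g = a_0 + a_1 x + a_2 x^2, the coefficients solve the normal equations G · a = b where
  G_{ij} = <φ_i, φ_j> and b_i = <f, φ_i>, with φ_0 = 1, φ_1 = x, φ_2 = x^2.
G =
  [2, 0, 2/3]
  [0, 2/3, 0]
  [2/3, 0, 2/5],
b = (88/15, 4/3, 72/35).
Solving gives a_0 = 96/35, a_1 = 2, a_2 = 4/7, so
  g(x) = 4*x^2/7 + 2*x + 96/35.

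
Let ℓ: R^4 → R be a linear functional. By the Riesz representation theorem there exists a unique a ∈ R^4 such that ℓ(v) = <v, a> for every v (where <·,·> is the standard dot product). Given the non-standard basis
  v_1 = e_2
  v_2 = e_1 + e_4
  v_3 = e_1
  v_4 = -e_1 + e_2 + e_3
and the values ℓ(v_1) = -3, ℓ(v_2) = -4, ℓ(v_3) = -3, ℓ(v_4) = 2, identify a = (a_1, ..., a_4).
a = (-3, -3, 2, -1)

Write a = (a_1, ..., a_4) in the standard basis. For each basis vector v_i, ℓ(v_i) = <v_i, a> is a linear equation in the a_j's. Collect the n equations into a matrix system V a = ℓ, where row i of V is v_i (expressed in the standard basis). Since V is invertible (lower-triangular with 1s on the diagonal, up to permutation), solve by back-substitution:
  V =
[[0, 1, 0, 0],
 [1, 0, 0, 1],
 [1, 0, 0, 0],
 [-1, 1, 1, 0]]
  V a = (-3, -4, -3, 2)
Solving gives a = (-3, -3, 2, -1).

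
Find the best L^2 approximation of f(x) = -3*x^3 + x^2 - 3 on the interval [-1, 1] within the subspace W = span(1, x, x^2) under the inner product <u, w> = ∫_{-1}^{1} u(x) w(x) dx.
g(x) = x^2 - 9*x/5 - 3

The best approximation g ∈ W is the orthogonal projection of f onto W. Writing g = a_0 + a_1 x + a_2 x^2, the coefficients solve the normal equations G · a = b where
  G_{ij} = <φ_i, φ_j> and b_i = <f, φ_i>, with φ_0 = 1, φ_1 = x, φ_2 = x^2.
G =
  [2, 0, 2/3]
  [0, 2/3, 0]
  [2/3, 0, 2/5],
b = (-16/3, -6/5, -8/5).
Solving gives a_0 = -3, a_1 = -9/5, a_2 = 1, so
  g(x) = x^2 - 9*x/5 - 3.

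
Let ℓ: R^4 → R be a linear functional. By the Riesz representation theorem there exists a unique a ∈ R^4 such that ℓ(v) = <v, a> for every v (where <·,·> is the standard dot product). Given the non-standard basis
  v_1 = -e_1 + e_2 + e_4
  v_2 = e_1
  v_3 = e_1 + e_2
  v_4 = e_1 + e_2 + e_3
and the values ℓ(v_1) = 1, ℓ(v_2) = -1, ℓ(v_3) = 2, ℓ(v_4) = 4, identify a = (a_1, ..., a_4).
a = (-1, 3, 2, -3)

Write a = (a_1, ..., a_4) in the standard basis. For each basis vector v_i, ℓ(v_i) = <v_i, a> is a linear equation in the a_j's. Collect the n equations into a matrix system V a = ℓ, where row i of V is v_i (expressed in the standard basis). Since V is invertible (lower-triangular with 1s on the diagonal, up to permutation), solve by back-substitution:
  V =
[[-1, 1, 0, 1],
 [1, 0, 0, 0],
 [1, 1, 0, 0],
 [1, 1, 1, 0]]
  V a = (1, -1, 2, 4)
Solving gives a = (-1, 3, 2, -3).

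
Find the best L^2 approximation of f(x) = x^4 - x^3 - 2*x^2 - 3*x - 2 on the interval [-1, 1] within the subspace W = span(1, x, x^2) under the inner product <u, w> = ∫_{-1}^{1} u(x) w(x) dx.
g(x) = -8*x^2/7 - 18*x/5 - 73/35

The best approximation g ∈ W is the orthogonal projection of f onto W. Writing g = a_0 + a_1 x + a_2 x^2, the coefficients solve the normal equations G · a = b where
  G_{ij} = <φ_i, φ_j> and b_i = <f, φ_i>, with φ_0 = 1, φ_1 = x, φ_2 = x^2.
G =
  [2, 0, 2/3]
  [0, 2/3, 0]
  [2/3, 0, 2/5],
b = (-74/15, -12/5, -194/105).
Solving gives a_0 = -73/35, a_1 = -18/5, a_2 = -8/7, so
  g(x) = -8*x^2/7 - 18*x/5 - 73/35.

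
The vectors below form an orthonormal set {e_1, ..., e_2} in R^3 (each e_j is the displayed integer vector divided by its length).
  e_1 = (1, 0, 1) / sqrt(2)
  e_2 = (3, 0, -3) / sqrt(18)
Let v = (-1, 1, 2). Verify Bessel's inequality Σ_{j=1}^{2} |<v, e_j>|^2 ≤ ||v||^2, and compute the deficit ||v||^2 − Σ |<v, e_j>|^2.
Σ |<v, e_j>|^2 = 5; ||v||^2 = 6; deficit = 1

Write each e_j = u_j / sqrt(<u_j, u_j>) where u_j is the displayed integer vector. Then <v, e_j> = <v, u_j> / sqrt(<u_j, u_j>), so |<v, e_j>|^2 = <v, u_j>^2 / <u_j, u_j>.
Coefficients: <v, e_1> = 1/sqrt(2), <v, e_2> = -9/sqrt(18).
Square and sum: Σ |<v, e_j>|^2 = 5.
Compute ||v||^2 = v·v = 6.
Deficit = 6 − 5 = 1 ≥ 0, confirming Bessel's inequality. (The deficit equals ||v − Σ <v,e_j> e_j||^2, the squared distance from v to span{e_j}.)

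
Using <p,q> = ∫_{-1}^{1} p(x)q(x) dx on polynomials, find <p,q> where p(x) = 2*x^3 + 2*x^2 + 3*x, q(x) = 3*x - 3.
<p,q> = 22/5

Expand the product: p(x)·q(x) = 6*x^4 + 3*x^2 - 9*x.
∫_{-1}^{1} of each monomial x^k gives [2/(k+1) if k even, 0 if k odd]. Integrating term-by-term (or equivalently evaluating the antiderivative F(x) = 6*x^5/5 + x^3 - 9*x^2/2 at the endpoints):
  F(1) − F(−1) = -23/10 − (-67/10) = 22/5.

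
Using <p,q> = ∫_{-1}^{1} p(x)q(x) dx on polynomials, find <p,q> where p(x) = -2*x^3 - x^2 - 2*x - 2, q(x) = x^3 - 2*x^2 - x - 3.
<p,q> = 638/35

Expand the product: p(x)·q(x) = -2*x^6 + 3*x^5 + 2*x^4 + 9*x^3 + 9*x^2 + 8*x + 6.
∫_{-1}^{1} of each monomial x^k gives [2/(k+1) if k even, 0 if k odd]. Integrating term-by-term (or equivalently evaluating the antiderivative F(x) = -2*x^7/7 + x^6/2 + 2*x^5/5 + 9*x^4/4 + 3*x^3 + 4*x^2 + 6*x at the endpoints):
  F(1) − F(−1) = 2221/140 − (-331/140) = 638/35.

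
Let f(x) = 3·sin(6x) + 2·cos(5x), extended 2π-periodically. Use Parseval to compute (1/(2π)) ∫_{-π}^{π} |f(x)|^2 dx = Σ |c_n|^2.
Σ |c_n|^2 = 13/2

Expand |f|^2 and use orthogonality of {sin(nx), cos(mx)} on [-π, π]:
  ∫_{-π}^{π} sin(nx)^2 dx = π, ∫ cos(mx)^2 dx = π, and cross terms integrate to 0.
So ∫_{-π}^{π} f(x)^2 dx = 3^2 · π + 2^2 · π = (9 + 4)π.
Divide by 2π: (9 + 4)/2 = 13/2.
By Parseval, this equals Σ |c_n|^2.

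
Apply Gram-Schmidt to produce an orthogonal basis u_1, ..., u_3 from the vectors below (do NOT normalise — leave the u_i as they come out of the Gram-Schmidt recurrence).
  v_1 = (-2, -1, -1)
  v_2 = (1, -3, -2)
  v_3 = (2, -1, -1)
Orthogonal basis:
  u_1 = (-2, -1, -1)
  u_2 = (2, -5/2, -3/2)
  u_3 = (4/75, 4/15, -28/75)

Apply the Gram-Schmidt recurrence
  u_1 = v_1
  u_i = v_i − Σ_{j<i} ((v_i · u_j) / (u_j · u_j)) · u_j.

Step by step this gives:
  u_1 = (-2, -1, -1)
  u_2 = (2, -5/2, -3/2)
  u_3 = (4/75, 4/15, -28/75)

Orthogonality check:
  u_2 · u_1 = 0 (should be 0)
  u_3 · u_1 = 0 (should be 0)
  u_3 · u_2 = 0 (should be 0)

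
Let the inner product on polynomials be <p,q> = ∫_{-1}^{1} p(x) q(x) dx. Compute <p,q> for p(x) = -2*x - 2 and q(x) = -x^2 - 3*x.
<p,q> = 16/3

Expand the product: p(x)·q(x) = 2*x^3 + 8*x^2 + 6*x.
∫_{-1}^{1} of each monomial x^k gives [2/(k+1) if k even, 0 if k odd]. Integrating term-by-term (or equivalently evaluating the antiderivative F(x) = x^4/2 + 8*x^3/3 + 3*x^2 at the endpoints):
  F(1) − F(−1) = 37/6 − (5/6) = 16/3.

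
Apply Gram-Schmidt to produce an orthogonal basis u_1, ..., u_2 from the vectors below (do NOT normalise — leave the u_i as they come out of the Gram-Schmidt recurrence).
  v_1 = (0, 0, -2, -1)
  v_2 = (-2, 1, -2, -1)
Orthogonal basis:
  u_1 = (0, 0, -2, -1)
  u_2 = (-2, 1, 0, 0)

Apply the Gram-Schmidt recurrence
  u_1 = v_1
  u_i = v_i − Σ_{j<i} ((v_i · u_j) / (u_j · u_j)) · u_j.

Step by step this gives:
  u_1 = (0, 0, -2, -1)
  u_2 = (-2, 1, 0, 0)

Orthogonality check:
  u_2 · u_1 = 0 (should be 0)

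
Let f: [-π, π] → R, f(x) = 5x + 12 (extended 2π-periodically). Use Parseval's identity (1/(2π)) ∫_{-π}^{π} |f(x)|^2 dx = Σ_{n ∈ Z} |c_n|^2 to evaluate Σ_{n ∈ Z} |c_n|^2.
Σ |c_n|^2 = 25π^2/3 + 144

Expand and integrate term by term over [-π, π]:
  ∫ (5x)^2 dx = 25·(2π^3/3); ∫ 2·5·(12)·x dx = 0 (odd integrand); ∫ 12^2 dx = 144·2π.
So (1/(2π)) ∫_{-π}^{π} (5x + 12)^2 dx = 25π^2/3 + 144 = 25π^2/3 + 144.
Parseval ⇒ Σ |c_n|^2 = 25π^2/3 + 144.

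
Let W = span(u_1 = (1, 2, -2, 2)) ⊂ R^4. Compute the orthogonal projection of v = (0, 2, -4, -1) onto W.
proj_W(v) = (10/13, 20/13, -20/13, 20/13)

Set up U = [u_1 | ... | u_1] ∈ R^(4×1). The projector onto W = col(U) is P = U (U^T U)^(-1) U^T.
Compute U^T U =
  [13],
and U^T v = (10).
Solve U^T U · c = U^T v for the coefficients: c = (10/13). The projection is proj_W(v) = U c.
Check: (v - proj_W(v)) · u_1 = 0  (should be 0).
Result: proj_W(v) = (10/13, 20/13, -20/13, 20/13).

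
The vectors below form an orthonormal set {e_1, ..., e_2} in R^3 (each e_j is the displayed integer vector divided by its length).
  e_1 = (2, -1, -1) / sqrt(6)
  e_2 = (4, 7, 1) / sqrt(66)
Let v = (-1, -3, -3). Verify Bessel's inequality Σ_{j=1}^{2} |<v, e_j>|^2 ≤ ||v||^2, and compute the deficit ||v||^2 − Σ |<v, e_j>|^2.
Σ |<v, e_j>|^2 = 160/11; ||v||^2 = 19; deficit = 49/11

Write each e_j = u_j / sqrt(<u_j, u_j>) where u_j is the displayed integer vector. Then <v, e_j> = <v, u_j> / sqrt(<u_j, u_j>), so |<v, e_j>|^2 = <v, u_j>^2 / <u_j, u_j>.
Coefficients: <v, e_1> = 4/sqrt(6), <v, e_2> = -28/sqrt(66).
Square and sum: Σ |<v, e_j>|^2 = 160/11.
Compute ||v||^2 = v·v = 19.
Deficit = 19 − 160/11 = 49/11 ≥ 0, confirming Bessel's inequality. (The deficit equals ||v − Σ <v,e_j> e_j||^2, the squared distance from v to span{e_j}.)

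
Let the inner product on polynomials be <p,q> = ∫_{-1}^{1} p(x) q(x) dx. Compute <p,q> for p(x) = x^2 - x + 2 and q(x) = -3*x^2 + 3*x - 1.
<p,q> = -178/15

Expand the product: p(x)·q(x) = -3*x^4 + 6*x^3 - 10*x^2 + 7*x - 2.
∫_{-1}^{1} of each monomial x^k gives [2/(k+1) if k even, 0 if k odd]. Integrating term-by-term (or equivalently evaluating the antiderivative F(x) = -3*x^5/5 + 3*x^4/2 - 10*x^3/3 + 7*x^2/2 - 2*x at the endpoints):
  F(1) − F(−1) = -14/15 − (164/15) = -178/15.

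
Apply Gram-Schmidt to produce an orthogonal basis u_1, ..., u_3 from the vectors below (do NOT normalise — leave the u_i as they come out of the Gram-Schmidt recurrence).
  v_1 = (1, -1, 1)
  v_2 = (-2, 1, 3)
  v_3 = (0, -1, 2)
Orthogonal basis:
  u_1 = (1, -1, 1)
  u_2 = (-2, 1, 3)
  u_3 = (-2/7, -5/14, -1/14)

Apply the Gram-Schmidt recurrence
  u_1 = v_1
  u_i = v_i − Σ_{j<i} ((v_i · u_j) / (u_j · u_j)) · u_j.

Step by step this gives:
  u_1 = (1, -1, 1)
  u_2 = (-2, 1, 3)
  u_3 = (-2/7, -5/14, -1/14)

Orthogonality check:
  u_2 · u_1 = 0 (should be 0)
  u_3 · u_1 = 0 (should be 0)
  u_3 · u_2 = 0 (should be 0)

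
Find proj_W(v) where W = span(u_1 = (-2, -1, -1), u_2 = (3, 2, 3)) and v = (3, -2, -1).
proj_W(v) = (25/11, 2/11, -19/11)

Set up U = [u_1 | ... | u_2] ∈ R^(3×2). The projector onto W = col(U) is P = U (U^T U)^(-1) U^T.
Compute U^T U =
  [6, -11]
  [-11, 22],
and U^T v = (-3, 2).
Solve U^T U · c = U^T v for the coefficients: c = (-4, -21/11). The projection is proj_W(v) = U c.
Check: (v - proj_W(v)) · u_1 = 0  (should be 0).
Check: (v - proj_W(v)) · u_2 = 0  (should be 0).
Result: proj_W(v) = (25/11, 2/11, -19/11).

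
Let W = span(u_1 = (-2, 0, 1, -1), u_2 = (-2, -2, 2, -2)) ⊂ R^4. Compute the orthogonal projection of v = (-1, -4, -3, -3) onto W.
proj_W(v) = (1/4, -11/4, 5/4, -5/4)

Set up U = [u_1 | ... | u_2] ∈ R^(4×2). The projector onto W = col(U) is P = U (U^T U)^(-1) U^T.
Compute U^T U =
  [6, 8]
  [8, 16],
and U^T v = (2, 10).
Solve U^T U · c = U^T v for the coefficients: c = (-3/2, 11/8). The projection is proj_W(v) = U c.
Check: (v - proj_W(v)) · u_1 = 0  (should be 0).
Check: (v - proj_W(v)) · u_2 = 0  (should be 0).
Result: proj_W(v) = (1/4, -11/4, 5/4, -5/4).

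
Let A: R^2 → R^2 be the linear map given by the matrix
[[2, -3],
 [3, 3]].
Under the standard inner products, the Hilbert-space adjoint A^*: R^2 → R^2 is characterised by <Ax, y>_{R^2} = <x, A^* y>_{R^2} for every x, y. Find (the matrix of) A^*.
A^* = A^T =
[[2, 3],
 [-3, 3]]

For real matrices with standard dot products, the defining identity <Ax, y> = <x, A^* y> gives (Ax)^T y = x^T (A^*) y, i.e. x^T A^T y = x^T (A^*) y. Since this holds for all x, y, we must have A^* = A^T. Therefore
A^* =
[[2, 3],
 [-3, 3]].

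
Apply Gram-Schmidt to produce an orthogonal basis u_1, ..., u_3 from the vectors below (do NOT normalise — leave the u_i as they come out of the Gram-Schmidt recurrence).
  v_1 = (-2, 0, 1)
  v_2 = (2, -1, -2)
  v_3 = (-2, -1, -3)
Orthogonal basis:
  u_1 = (-2, 0, 1)
  u_2 = (-2/5, -1, -4/5)
  u_3 = (-2/3, 4/3, -4/3)

Apply the Gram-Schmidt recurrence
  u_1 = v_1
  u_i = v_i − Σ_{j<i} ((v_i · u_j) / (u_j · u_j)) · u_j.

Step by step this gives:
  u_1 = (-2, 0, 1)
  u_2 = (-2/5, -1, -4/5)
  u_3 = (-2/3, 4/3, -4/3)

Orthogonality check:
  u_2 · u_1 = 0 (should be 0)
  u_3 · u_1 = 0 (should be 0)
  u_3 · u_2 = 0 (should be 0)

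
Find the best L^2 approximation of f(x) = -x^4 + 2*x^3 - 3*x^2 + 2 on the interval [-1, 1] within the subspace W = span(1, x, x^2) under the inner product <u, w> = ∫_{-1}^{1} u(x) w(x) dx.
g(x) = -27*x^2/7 + 6*x/5 + 73/35

The best approximation g ∈ W is the orthogonal projection of f onto W. Writing g = a_0 + a_1 x + a_2 x^2, the coefficients solve the normal equations G · a = b where
  G_{ij} = <φ_i, φ_j> and b_i = <f, φ_i>, with φ_0 = 1, φ_1 = x, φ_2 = x^2.
G =
  [2, 0, 2/3]
  [0, 2/3, 0]
  [2/3, 0, 2/5],
b = (8/5, 4/5, -16/105).
Solving gives a_0 = 73/35, a_1 = 6/5, a_2 = -27/7, so
  g(x) = -27*x^2/7 + 6*x/5 + 73/35.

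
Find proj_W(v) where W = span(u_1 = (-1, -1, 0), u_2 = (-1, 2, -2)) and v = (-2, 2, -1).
proj_W(v) = (-24/17, 24/17, -32/17)

Set up U = [u_1 | ... | u_2] ∈ R^(3×2). The projector onto W = col(U) is P = U (U^T U)^(-1) U^T.
Compute U^T U =
  [2, -1]
  [-1, 9],
and U^T v = (0, 8).
Solve U^T U · c = U^T v for the coefficients: c = (8/17, 16/17). The projection is proj_W(v) = U c.
Check: (v - proj_W(v)) · u_1 = 0  (should be 0).
Check: (v - proj_W(v)) · u_2 = 0  (should be 0).
Result: proj_W(v) = (-24/17, 24/17, -32/17).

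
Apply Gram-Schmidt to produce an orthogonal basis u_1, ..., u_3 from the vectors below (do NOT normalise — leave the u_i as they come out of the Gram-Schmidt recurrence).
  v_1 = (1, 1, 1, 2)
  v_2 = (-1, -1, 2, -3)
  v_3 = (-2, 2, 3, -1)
Orthogonal basis:
  u_1 = (1, 1, 1, 2)
  u_2 = (-1/7, -1/7, 20/7, -9/7)
  u_3 = (-2, 2, 0, 0)

Apply the Gram-Schmidt recurrence
  u_1 = v_1
  u_i = v_i − Σ_{j<i} ((v_i · u_j) / (u_j · u_j)) · u_j.

Step by step this gives:
  u_1 = (1, 1, 1, 2)
  u_2 = (-1/7, -1/7, 20/7, -9/7)
  u_3 = (-2, 2, 0, 0)

Orthogonality check:
  u_2 · u_1 = 0 (should be 0)
  u_3 · u_1 = 0 (should be 0)
  u_3 · u_2 = 0 (should be 0)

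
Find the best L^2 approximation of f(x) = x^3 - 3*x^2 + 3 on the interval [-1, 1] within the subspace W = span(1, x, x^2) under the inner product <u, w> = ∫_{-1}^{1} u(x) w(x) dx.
g(x) = -3*x^2 + 3*x/5 + 3

The best approximation g ∈ W is the orthogonal projection of f onto W. Writing g = a_0 + a_1 x + a_2 x^2, the coefficients solve the normal equations G · a = b where
  G_{ij} = <φ_i, φ_j> and b_i = <f, φ_i>, with φ_0 = 1, φ_1 = x, φ_2 = x^2.
G =
  [2, 0, 2/3]
  [0, 2/3, 0]
  [2/3, 0, 2/5],
b = (4, 2/5, 4/5).
Solving gives a_0 = 3, a_1 = 3/5, a_2 = -3, so
  g(x) = -3*x^2 + 3*x/5 + 3.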